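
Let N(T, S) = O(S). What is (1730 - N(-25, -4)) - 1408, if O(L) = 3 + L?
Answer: 323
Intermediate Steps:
N(T, S) = 3 + S
(1730 - N(-25, -4)) - 1408 = (1730 - (3 - 4)) - 1408 = (1730 - 1*(-1)) - 1408 = (1730 + 1) - 1408 = 1731 - 1408 = 323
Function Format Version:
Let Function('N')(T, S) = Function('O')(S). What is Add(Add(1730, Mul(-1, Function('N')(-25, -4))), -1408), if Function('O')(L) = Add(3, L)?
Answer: 323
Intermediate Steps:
Function('N')(T, S) = Add(3, S)
Add(Add(1730, Mul(-1, Function('N')(-25, -4))), -1408) = Add(Add(1730, Mul(-1, Add(3, -4))), -1408) = Add(Add(1730, Mul(-1, -1)), -1408) = Add(Add(1730, 1), -1408) = Add(1731, -1408) = 323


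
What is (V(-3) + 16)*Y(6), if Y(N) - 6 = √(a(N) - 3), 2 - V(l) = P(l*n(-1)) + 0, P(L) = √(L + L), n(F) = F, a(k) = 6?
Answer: (6 + √3)*(18 - √6) ≈ 120.24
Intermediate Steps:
P(L) = √2*√L (P(L) = √(2*L) = √2*√L)
V(l) = 2 - √2*√(-l) (V(l) = 2 - (√2*√(l*(-1)) + 0) = 2 - (√2*√(-l) + 0) = 2 - √2*√(-l))
Y(N) = 6 + √3 (Y(N) = 6 + √(6 - 3) = 6 + √3)
(V(-3) + 16)*Y(6) = ((2 - √2*√(-1*(-3))) + 16)*(6 + √3) = ((2 - √2*√3) + 16)*(6 + √3) = ((2 - √6) + 16)*(6 + √3) = (18 - √6)*(6 + √3) = (6 + √3)*(18 - √6)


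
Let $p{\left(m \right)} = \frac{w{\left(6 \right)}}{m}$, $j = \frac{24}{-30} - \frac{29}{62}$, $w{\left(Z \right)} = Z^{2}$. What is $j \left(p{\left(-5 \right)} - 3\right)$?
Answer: $\frac{20043}{1550} \approx 12.931$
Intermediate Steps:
$j = - \frac{393}{310}$ ($j = 24 \left(- \frac{1}{30}\right) - \frac{29}{62} = - \frac{4}{5} - \frac{29}{62} = - \frac{393}{310} \approx -1.2677$)
$p{\left(m \right)} = \frac{36}{m}$ ($p{\left(m \right)} = \frac{6^{2}}{m} = \frac{36}{m}$)
$j \left(p{\left(-5 \right)} - 3\right) = - \frac{393 \left(\frac{36}{-5} - 3\right)}{310} = - \frac{393 \left(36 \left(- \frac{1}{5}\right) - 3\right)}{310} = - \frac{393 \left(- \frac{36}{5} - 3\right)}{310} = \left(- \frac{393}{310}\right) \left(- \frac{51}{5}\right) = \frac{20043}{1550}$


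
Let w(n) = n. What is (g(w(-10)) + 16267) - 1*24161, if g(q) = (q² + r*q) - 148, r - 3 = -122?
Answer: -6752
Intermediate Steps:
r = -119 (r = 3 - 122 = -119)
g(q) = -148 + q² - 119*q (g(q) = (q² - 119*q) - 148 = -148 + q² - 119*q)
(g(w(-10)) + 16267) - 1*24161 = ((-148 + (-10)² - 119*(-10)) + 16267) - 1*24161 = ((-148 + 100 + 1190) + 16267) - 24161 = (1142 + 16267) - 24161 = 17409 - 24161 = -6752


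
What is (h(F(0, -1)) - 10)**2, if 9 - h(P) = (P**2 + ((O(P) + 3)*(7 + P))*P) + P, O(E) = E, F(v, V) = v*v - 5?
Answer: 1681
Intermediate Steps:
F(v, V) = -5 + v**2 (F(v, V) = v**2 - 5 = -5 + v**2)
h(P) = 9 - P - P**2 - P*(3 + P)*(7 + P) (h(P) = 9 - ((P**2 + ((P + 3)*(7 + P))*P) + P) = 9 - ((P**2 + ((3 + P)*(7 + P))*P) + P) = 9 - ((P**2 + P*(3 + P)*(7 + P)) + P) = 9 - (P + P**2 + P*(3 + P)*(7 + P)) = 9 + (-P - P**2 - P*(3 + P)*(7 + P)) = 9 - P - P**2 - P*(3 + P)*(7 + P))
(h(F(0, -1)) - 10)**2 = ((9 - (-5 + 0**2)**3 - 22*(-5 + 0**2) - 11*(-5 + 0**2)**2) - 10)**2 = ((9 - (-5 + 0)**3 - 22*(-5 + 0) - 11*(-5 + 0)**2) - 10)**2 = ((9 - 1*(-5)**3 - 22*(-5) - 11*(-5)**2) - 10)**2 = ((9 - 1*(-125) + 110 - 11*25) - 10)**2 = ((9 + 125 + 110 - 275) - 10)**2 = (-31 - 10)**2 = (-41)**2 = 1681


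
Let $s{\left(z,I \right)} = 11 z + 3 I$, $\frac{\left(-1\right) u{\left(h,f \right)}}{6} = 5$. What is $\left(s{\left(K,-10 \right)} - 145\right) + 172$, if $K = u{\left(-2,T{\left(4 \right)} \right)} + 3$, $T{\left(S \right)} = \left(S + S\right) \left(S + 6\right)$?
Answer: $-300$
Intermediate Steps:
$T{\left(S \right)} = 2 S \left(6 + S\right)$
$u{\left(h,f \right)} = -30$ ($u{\left(h,f \right)} = \left(-6\right) 5 = -30$)
$K = -27$ ($K = -30 + 3 = -27$)
$s{\left(z,I \right)} = 3 I + 11 z$
$\left(s{\left(K,-10 \right)} - 145\right) + 172 = \left(\left(3 \left(-10\right) + 11 \left(-27\right)\right) - 145\right) + 172 = \left(\left(-30 - 297\right) - 145\right) + 172 = \left(-327 - 145\right) + 172 = -472 + 172 = -300$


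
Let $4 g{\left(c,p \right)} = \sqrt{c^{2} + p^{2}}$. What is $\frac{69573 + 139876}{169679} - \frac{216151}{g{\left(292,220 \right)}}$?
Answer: $\frac{209449}{169679} - \frac{216151 \sqrt{8354}}{8354} \approx -2363.7$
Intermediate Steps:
$g{\left(c,p \right)} = \frac{\sqrt{c^{2} + p^{2}}}{4}$
$\frac{69573 + 139876}{169679} - \frac{216151}{g{\left(292,220 \right)}} = \frac{69573 + 139876}{169679} - \frac{216151}{\frac{1}{4} \sqrt{292^{2} + 220^{2}}} = 209449 \cdot \frac{1}{169679} - \frac{216151}{\frac{1}{4} \sqrt{85264 + 48400}} = \frac{209449}{169679} - \frac{216151}{\frac{1}{4} \sqrt{133664}} = \frac{209449}{169679} - \frac{216151}{\frac{1}{4} \cdot 4 \sqrt{8354}} = \frac{209449}{169679} - \frac{216151}{\sqrt{8354}} = \frac{209449}{169679} - 216151 \frac{\sqrt{8354}}{8354} = \frac{209449}{169679} - \frac{216151 \sqrt{8354}}{8354}$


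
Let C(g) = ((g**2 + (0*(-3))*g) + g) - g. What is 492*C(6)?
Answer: 17712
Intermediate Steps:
C(g) = g**2 (C(g) = ((g**2 + 0*g) + g) - g = ((g**2 + 0) + g) - g = (g**2 + g) - g = (g + g**2) - g = g**2)
492*C(6) = 492*6**2 = 492*36 = 17712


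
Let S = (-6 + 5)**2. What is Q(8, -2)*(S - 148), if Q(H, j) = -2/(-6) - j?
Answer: -343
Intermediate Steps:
S = 1 (S = (-1)**2 = 1)
Q(H, j) = 1/3 - j (Q(H, j) = -2*(-1/6) - j = 1/3 - j)
Q(8, -2)*(S - 148) = (1/3 - 1*(-2))*(1 - 148) = (1/3 + 2)*(-147) = (7/3)*(-147) = -343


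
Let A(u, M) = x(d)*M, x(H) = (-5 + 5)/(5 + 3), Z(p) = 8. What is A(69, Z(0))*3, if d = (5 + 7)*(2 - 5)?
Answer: 0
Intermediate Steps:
d = -36 (d = 12*(-3) = -36)
x(H) = 0 (x(H) = 0/8 = 0*(⅛) = 0)
A(u, M) = 0 (A(u, M) = 0*M = 0)
A(69, Z(0))*3 = 0*3 = 0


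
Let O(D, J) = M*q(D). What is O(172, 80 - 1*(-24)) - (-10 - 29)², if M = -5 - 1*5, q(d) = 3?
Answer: -1551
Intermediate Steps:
M = -10 (M = -5 - 5 = -10)
O(D, J) = -30 (O(D, J) = -10*3 = -30)
O(172, 80 - 1*(-24)) - (-10 - 29)² = -30 - (-10 - 29)² = -30 - 1*(-39)² = -30 - 1*1521 = -30 - 1521 = -1551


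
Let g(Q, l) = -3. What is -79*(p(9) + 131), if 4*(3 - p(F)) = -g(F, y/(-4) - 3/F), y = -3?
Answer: -42107/4 ≈ -10527.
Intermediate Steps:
p(F) = 9/4 (p(F) = 3 - (-1)*(-3)/4 = 3 - ¼*3 = 3 - ¾ = 9/4)
-79*(p(9) + 131) = -79*(9/4 + 131) = -79*533/4 = -42107/4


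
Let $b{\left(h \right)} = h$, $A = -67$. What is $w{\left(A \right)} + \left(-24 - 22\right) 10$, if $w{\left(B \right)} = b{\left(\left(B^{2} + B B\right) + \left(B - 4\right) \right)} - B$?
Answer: $8514$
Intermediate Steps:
$w{\left(B \right)} = -4 + 2 B^{2}$ ($w{\left(B \right)} = \left(\left(B^{2} + B B\right) + \left(B - 4\right)\right) - B = \left(\left(B^{2} + B^{2}\right) + \left(B - 4\right)\right) - B = \left(2 B^{2} + \left(-4 + B\right)\right) - B = \left(-4 + B + 2 B^{2}\right) - B = -4 + 2 B^{2}$)
$w{\left(A \right)} + \left(-24 - 22\right) 10 = \left(-4 + 2 \left(-67\right)^{2}\right) + \left(-24 - 22\right) 10 = \left(-4 + 2 \cdot 4489\right) - 460 = \left(-4 + 8978\right) - 460 = 8974 - 460 = 8514$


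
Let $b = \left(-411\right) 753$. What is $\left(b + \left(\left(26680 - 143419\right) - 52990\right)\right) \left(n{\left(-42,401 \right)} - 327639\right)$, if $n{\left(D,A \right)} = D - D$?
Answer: $157008540468$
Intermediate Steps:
$n{\left(D,A \right)} = 0$
$b = -309483$
$\left(b + \left(\left(26680 - 143419\right) - 52990\right)\right) \left(n{\left(-42,401 \right)} - 327639\right) = \left(-309483 + \left(\left(26680 - 143419\right) - 52990\right)\right) \left(0 - 327639\right) = \left(-309483 - 169729\right) \left(-327639\right) = \left(-479212\right) \left(-327639\right) = 157008540468$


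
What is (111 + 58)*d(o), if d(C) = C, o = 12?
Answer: 2028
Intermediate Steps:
(111 + 58)*d(o) = (111 + 58)*12 = 169*12 = 2028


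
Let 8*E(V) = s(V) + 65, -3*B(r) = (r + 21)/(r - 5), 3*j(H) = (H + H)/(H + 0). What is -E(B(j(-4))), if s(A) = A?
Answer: -25/3 ≈ -8.3333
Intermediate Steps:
j(H) = 2/3 (j(H) = ((H + H)/(H + 0))/3 = ((2*H)/H)/3 = (1/3)*2 = 2/3)
B(r) = -(21 + r)/(3*(-5 + r)) (B(r) = -(r + 21)/(3*(r - 5)) = -(21 + r)/(3*(-5 + r)))
E(V) = 65/8 + V/8 (E(V) = (V + 65)/8 = (65 + V)/8 = 65/8 + V/8)
-E(B(j(-4))) = -(65/8 + ((-21 - 1*2/3)/(3*(-5 + 2/3)))/8) = -(65/8 + ((-21 - 2/3)/(3*(-13/3)))/8) = -(65/8 + ((1/3)*(-3/13)*(-65/3))/8) = -(65/8 + (1/8)*(5/3)) = -(65/8 + 5/24) = -1*25/3 = -25/3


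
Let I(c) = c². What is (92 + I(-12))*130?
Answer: 30680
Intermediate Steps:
(92 + I(-12))*130 = (92 + (-12)²)*130 = (92 + 144)*130 = 236*130 = 30680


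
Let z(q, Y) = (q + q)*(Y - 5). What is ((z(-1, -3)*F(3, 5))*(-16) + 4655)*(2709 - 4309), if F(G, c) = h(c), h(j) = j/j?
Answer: -7038400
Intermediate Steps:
h(j) = 1
z(q, Y) = 2*q*(-5 + Y) (z(q, Y) = (2*q)*(-5 + Y) = 2*q*(-5 + Y))
F(G, c) = 1
((z(-1, -3)*F(3, 5))*(-16) + 4655)*(2709 - 4309) = (((2*(-1)*(-5 - 3))*1)*(-16) + 4655)*(2709 - 4309) = (((2*(-1)*(-8))*1)*(-16) + 4655)*(-1600) = ((16*1)*(-16) + 4655)*(-1600) = (16*(-16) + 4655)*(-1600) = (-256 + 4655)*(-1600) = 4399*(-1600) = -7038400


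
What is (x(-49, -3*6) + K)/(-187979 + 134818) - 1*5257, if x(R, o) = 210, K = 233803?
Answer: -279701390/53161 ≈ -5261.4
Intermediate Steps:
(x(-49, -3*6) + K)/(-187979 + 134818) - 1*5257 = (210 + 233803)/(-187979 + 134818) - 1*5257 = 234013/(-53161) - 5257 = 234013*(-1/53161) - 5257 = -234013/53161 - 5257 = -279701390/53161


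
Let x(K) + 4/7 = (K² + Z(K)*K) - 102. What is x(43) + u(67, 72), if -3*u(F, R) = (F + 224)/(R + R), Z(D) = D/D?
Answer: 1803065/1008 ≈ 1788.8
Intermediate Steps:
Z(D) = 1
u(F, R) = -(224 + F)/(6*R) (u(F, R) = -(F + 224)/(3*(R + R)) = -(224 + F)/(3*(2*R)) = -(224 + F)*1/(2*R)/3 = -(224 + F)/(6*R))
x(K) = -718/7 + K + K² (x(K) = -4/7 + ((K² + 1*K) - 102) = -4/7 + ((K² + K) - 102) = -4/7 + ((K + K²) - 102) = -4/7 + (-102 + K + K²) = -718/7 + K + K²)
x(43) + u(67, 72) = (-718/7 + 43 + 43²) + (⅙)*(-224 - 1*67)/72 = (-718/7 + 43 + 1849) + (⅙)*(1/72)*(-224 - 67) = 12526/7 + (⅙)*(1/72)*(-291) = 12526/7 - 97/144 = 1803065/1008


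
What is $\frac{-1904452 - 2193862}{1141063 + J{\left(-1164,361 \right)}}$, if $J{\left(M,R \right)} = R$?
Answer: $- \frac{2049157}{570712} \approx -3.5905$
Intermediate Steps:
$\frac{-1904452 - 2193862}{1141063 + J{\left(-1164,361 \right)}} = \frac{-1904452 - 2193862}{1141063 + 361} = \frac{-1904452 - 2193862}{1141424} = \left(-4098314\right) \frac{1}{1141424} = - \frac{2049157}{570712}$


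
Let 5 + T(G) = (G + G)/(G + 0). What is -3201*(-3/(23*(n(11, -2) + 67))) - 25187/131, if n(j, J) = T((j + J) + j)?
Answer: -35817271/192832 ≈ -185.74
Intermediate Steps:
T(G) = -3 (T(G) = -5 + (G + G)/(G + 0) = -5 + (2*G)/G = -5 + 2 = -3)
n(j, J) = -3
-3201*(-3/(23*(n(11, -2) + 67))) - 25187/131 = -3201*(-3/(23*(-3 + 67))) - 25187/131 = -3201/(-46*⅙*64) - 25187*1/131 = -3201/((-23/3*64)) - 25187/131 = -3201/(-1472/3) - 25187/131 = -3201*(-3/1472) - 25187/131 = 9603/1472 - 25187/131 = -35817271/192832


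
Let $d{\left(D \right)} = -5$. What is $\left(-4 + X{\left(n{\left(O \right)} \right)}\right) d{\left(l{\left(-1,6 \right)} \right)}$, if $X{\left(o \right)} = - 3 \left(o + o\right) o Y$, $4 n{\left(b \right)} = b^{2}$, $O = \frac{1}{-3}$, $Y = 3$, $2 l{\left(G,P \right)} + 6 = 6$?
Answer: $\frac{1445}{72} \approx 20.069$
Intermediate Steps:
$l{\left(G,P \right)} = 0$ ($l{\left(G,P \right)} = -3 + \frac{1}{2} \cdot 6 = -3 + 3 = 0$)
$O = - \frac{1}{3} \approx -0.33333$
$n{\left(b \right)} = \frac{b^{2}}{4}$
$X{\left(o \right)} = - 18 o^{2}$ ($X{\left(o \right)} = - 3 \left(o + o\right) o 3 = - 3 \cdot 2 o o 3 = - 6 o o 3 = - 6 o^{2} \cdot 3 = - 18 o^{2}$)
$\left(-4 + X{\left(n{\left(O \right)} \right)}\right) d{\left(l{\left(-1,6 \right)} \right)} = \left(-4 - 18 \left(\frac{\left(- \frac{1}{3}\right)^{2}}{4}\right)^{2}\right) \left(-5\right) = \left(-4 - 18 \left(\frac{1}{4} \cdot \frac{1}{9}\right)^{2}\right) \left(-5\right) = \left(-4 - \frac{18}{1296}\right) \left(-5\right) = \left(-4 - \frac{1}{72}\right) \left(-5\right) = \left(- \frac{289}{72}\right) \left(-5\right) = \frac{1445}{72}$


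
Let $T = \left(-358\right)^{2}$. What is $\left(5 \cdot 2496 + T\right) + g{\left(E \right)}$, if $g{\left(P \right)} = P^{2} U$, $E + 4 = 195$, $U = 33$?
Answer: $1344517$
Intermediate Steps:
$T = 128164$
$E = 191$ ($E = -4 + 195 = 191$)
$g{\left(P \right)} = 33 P^{2}$ ($g{\left(P \right)} = P^{2} \cdot 33 = 33 P^{2}$)
$\left(5 \cdot 2496 + T\right) + g{\left(E \right)} = \left(5 \cdot 2496 + 128164\right) + 33 \cdot 191^{2} = \left(12480 + 128164\right) + 33 \cdot 36481 = 140644 + 1203873 = 1344517$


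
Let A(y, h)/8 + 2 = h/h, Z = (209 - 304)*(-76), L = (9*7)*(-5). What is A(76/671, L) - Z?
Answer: -7228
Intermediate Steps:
L = -315 (L = 63*(-5) = -315)
Z = 7220 (Z = -95*(-76) = 7220)
A(y, h) = -8 (A(y, h) = -16 + 8*(h/h) = -16 + 8*1 = -16 + 8 = -8)
A(76/671, L) - Z = -8 - 1*7220 = -8 - 7220 = -7228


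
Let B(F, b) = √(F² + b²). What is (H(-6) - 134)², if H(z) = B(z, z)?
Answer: 18028 - 1608*√2 ≈ 15754.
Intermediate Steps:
H(z) = √2*√(z²) (H(z) = √(z² + z²) = √(2*z²) = √2*√(z²))
(H(-6) - 134)² = (√2*√((-6)²) - 134)² = (√2*√36 - 134)² = (√2*6 - 134)² = (6*√2 - 134)² = (-134 + 6*√2)²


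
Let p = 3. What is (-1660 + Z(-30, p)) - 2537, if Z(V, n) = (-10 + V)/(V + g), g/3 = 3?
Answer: -88097/21 ≈ -4195.1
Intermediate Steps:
g = 9 (g = 3*3 = 9)
Z(V, n) = (-10 + V)/(9 + V) (Z(V, n) = (-10 + V)/(V + 9) = (-10 + V)/(9 + V))
(-1660 + Z(-30, p)) - 2537 = (-1660 + (-10 - 30)/(9 - 30)) - 2537 = (-1660 - 40/(-21)) - 2537 = (-1660 - 1/21*(-40)) - 2537 = (-1660 + 40/21) - 2537 = -34820/21 - 2537 = -88097/21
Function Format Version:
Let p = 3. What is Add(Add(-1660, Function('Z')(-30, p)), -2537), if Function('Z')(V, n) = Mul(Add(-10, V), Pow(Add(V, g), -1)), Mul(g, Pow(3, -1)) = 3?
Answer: Rational(-88097, 21) ≈ -4195.1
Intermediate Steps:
g = 9 (g = Mul(3, 3) = 9)
Function('Z')(V, n) = Mul(Pow(Add(9, V), -1), Add(-10, V)) (Function('Z')(V, n) = Mul(Add(-10, V), Pow(Add(V, 9), -1)) = Mul(Add(-10, V), Pow(Add(9, V), -1)) = Mul(Pow(Add(9, V), -1), Add(-10, V)))
Add(Add(-1660, Function('Z')(-30, p)), -2537) = Add(Add(-1660, Mul(Pow(Add(9, -30), -1), Add(-10, -30))), -2537) = Add(Add(-1660, Mul(Pow(-21, -1), -40)), -2537) = Add(Add(-1660, Mul(Rational(-1, 21), -40)), -2537) = Add(Add(-1660, Rational(40, 21)), -2537) = Add(Rational(-34820, 21), -2537) = Rational(-88097, 21)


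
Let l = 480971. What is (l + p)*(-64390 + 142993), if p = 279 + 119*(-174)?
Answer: 36200140032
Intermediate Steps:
p = -20427 (p = 279 - 20706 = -20427)
(l + p)*(-64390 + 142993) = (480971 - 20427)*(-64390 + 142993) = 460544*78603 = 36200140032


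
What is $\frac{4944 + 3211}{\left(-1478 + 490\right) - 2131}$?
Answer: $- \frac{8155}{3119} \approx -2.6146$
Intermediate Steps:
$\frac{4944 + 3211}{\left(-1478 + 490\right) - 2131} = \frac{8155}{-988 - 2131} = \frac{8155}{-3119} = 8155 \left(- \frac{1}{3119}\right) = - \frac{8155}{3119}$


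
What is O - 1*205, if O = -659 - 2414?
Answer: -3278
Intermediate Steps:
O = -3073
O - 1*205 = -3073 - 1*205 = -3073 - 205 = -3278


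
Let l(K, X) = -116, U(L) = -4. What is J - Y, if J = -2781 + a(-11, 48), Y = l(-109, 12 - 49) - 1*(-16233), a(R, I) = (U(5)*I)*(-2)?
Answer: -18514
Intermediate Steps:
a(R, I) = 8*I (a(R, I) = -4*I*(-2) = 8*I)
Y = 16117 (Y = -116 - 1*(-16233) = -116 + 16233 = 16117)
J = -2397 (J = -2781 + 8*48 = -2781 + 384 = -2397)
J - Y = -2397 - 1*16117 = -2397 - 16117 = -18514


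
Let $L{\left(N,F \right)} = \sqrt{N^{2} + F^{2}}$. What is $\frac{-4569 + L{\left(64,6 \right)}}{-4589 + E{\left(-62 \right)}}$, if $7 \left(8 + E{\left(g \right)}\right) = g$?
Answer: $\frac{10661}{10747} - \frac{14 \sqrt{1033}}{32241} \approx 0.97804$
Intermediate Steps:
$E{\left(g \right)} = -8 + \frac{g}{7}$
$L{\left(N,F \right)} = \sqrt{F^{2} + N^{2}}$
$\frac{-4569 + L{\left(64,6 \right)}}{-4589 + E{\left(-62 \right)}} = \frac{-4569 + \sqrt{6^{2} + 64^{2}}}{-4589 + \left(-8 + \frac{1}{7} \left(-62\right)\right)} = \frac{-4569 + \sqrt{36 + 4096}}{-4589 - \frac{118}{7}} = \frac{-4569 + \sqrt{4132}}{-4589 - \frac{118}{7}} = \frac{-4569 + 2 \sqrt{1033}}{- \frac{32241}{7}} = \left(-4569 + 2 \sqrt{1033}\right) \left(- \frac{7}{32241}\right) = \frac{10661}{10747} - \frac{14 \sqrt{1033}}{32241}$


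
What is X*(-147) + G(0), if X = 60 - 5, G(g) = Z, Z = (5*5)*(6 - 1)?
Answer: -7960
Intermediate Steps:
Z = 125 (Z = 25*5 = 125)
G(g) = 125
X = 55
X*(-147) + G(0) = 55*(-147) + 125 = -8085 + 125 = -7960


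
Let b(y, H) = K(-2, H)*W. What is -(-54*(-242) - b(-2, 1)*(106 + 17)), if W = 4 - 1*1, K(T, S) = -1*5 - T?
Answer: -14175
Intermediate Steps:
K(T, S) = -5 - T
W = 3 (W = 4 - 1 = 3)
b(y, H) = -9 (b(y, H) = (-5 - 1*(-2))*3 = (-5 + 2)*3 = -3*3 = -9)
-(-54*(-242) - b(-2, 1)*(106 + 17)) = -(-54*(-242) - (-9)*(106 + 17)) = -(13068 - (-9)*123) = -(13068 - 1*(-1107)) = -(13068 + 1107) = -1*14175 = -14175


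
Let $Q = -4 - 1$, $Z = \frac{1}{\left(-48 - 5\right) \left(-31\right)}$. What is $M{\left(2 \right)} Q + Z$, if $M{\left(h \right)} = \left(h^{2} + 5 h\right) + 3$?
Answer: $- \frac{139654}{1643} \approx -84.999$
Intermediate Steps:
$M{\left(h \right)} = 3 + h^{2} + 5 h$
$Z = \frac{1}{1643}$ ($Z = \frac{1}{-53} \left(- \frac{1}{31}\right) = \left(- \frac{1}{53}\right) \left(- \frac{1}{31}\right) = \frac{1}{1643} \approx 0.00060864$)
$Q = -5$ ($Q = -4 - 1 = -5$)
$M{\left(2 \right)} Q + Z = \left(3 + 2^{2} + 5 \cdot 2\right) \left(-5\right) + \frac{1}{1643} = \left(3 + 4 + 10\right) \left(-5\right) + \frac{1}{1643} = 17 \left(-5\right) + \frac{1}{1643} = -85 + \frac{1}{1643} = - \frac{139654}{1643}$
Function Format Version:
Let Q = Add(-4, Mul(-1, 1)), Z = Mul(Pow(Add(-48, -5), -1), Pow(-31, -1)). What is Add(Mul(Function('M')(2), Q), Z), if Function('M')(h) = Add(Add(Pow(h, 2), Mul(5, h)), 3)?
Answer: Rational(-139654, 1643) ≈ -84.999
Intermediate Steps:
Function('M')(h) = Add(3, Pow(h, 2), Mul(5, h))
Z = Rational(1, 1643) (Z = Mul(Pow(-53, -1), Rational(-1, 31)) = Mul(Rational(-1, 53), Rational(-1, 31)) = Rational(1, 1643) ≈ 0.00060864)
Q = -5 (Q = Add(-4, -1) = -5)
Add(Mul(Function('M')(2), Q), Z) = Add(Mul(Add(3, Pow(2, 2), Mul(5, 2)), -5), Rational(1, 1643)) = Add(Mul(Add(3, 4, 10), -5), Rational(1, 1643)) = Add(Mul(17, -5), Rational(1, 1643)) = Add(-85, Rational(1, 1643)) = Rational(-139654, 1643)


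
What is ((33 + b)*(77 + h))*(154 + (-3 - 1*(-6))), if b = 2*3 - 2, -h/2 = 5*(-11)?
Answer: 1086283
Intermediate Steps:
h = 110 (h = -10*(-11) = -2*(-55) = 110)
b = 4 (b = 6 - 2 = 4)
((33 + b)*(77 + h))*(154 + (-3 - 1*(-6))) = ((33 + 4)*(77 + 110))*(154 + (-3 - 1*(-6))) = (37*187)*(154 + (-3 + 6)) = 6919*(154 + 3) = 6919*157 = 1086283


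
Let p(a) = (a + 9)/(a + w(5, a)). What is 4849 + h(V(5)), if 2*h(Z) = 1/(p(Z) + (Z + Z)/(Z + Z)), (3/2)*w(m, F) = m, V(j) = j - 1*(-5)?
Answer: 470373/97 ≈ 4849.2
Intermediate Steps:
V(j) = 5 + j (V(j) = j + 5 = 5 + j)
w(m, F) = 2*m/3
p(a) = (9 + a)/(10/3 + a) (p(a) = (a + 9)/(a + (⅔)*5) = (9 + a)/(a + 10/3) = (9 + a)/(10/3 + a))
h(Z) = 1/(2*(1 + 3*(9 + Z)/(10 + 3*Z))) (h(Z) = 1/(2*(3*(9 + Z)/(10 + 3*Z) + (Z + Z)/(Z + Z))) = 1/(2*(3*(9 + Z)/(10 + 3*Z) + (2*Z)/((2*Z)))) = 1/(2*(3*(9 + Z)/(10 + 3*Z) + (2*Z)*(1/(2*Z)))) = 1/(2*(3*(9 + Z)/(10 + 3*Z) + 1)) = 1/(2*(1 + 3*(9 + Z)/(10 + 3*Z))))
4849 + h(V(5)) = 4849 + (10 + 3*(5 + 5))/(2*(37 + 6*(5 + 5))) = 4849 + (10 + 3*10)/(2*(37 + 6*10)) = 4849 + (10 + 30)/(2*(37 + 60)) = 4849 + (½)*40/97 = 4849 + (½)*(1/97)*40 = 4849 + 20/97 = 470373/97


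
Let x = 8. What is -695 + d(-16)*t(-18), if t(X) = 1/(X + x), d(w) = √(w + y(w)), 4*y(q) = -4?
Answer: -695 - I*√17/10 ≈ -695.0 - 0.41231*I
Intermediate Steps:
y(q) = -1 (y(q) = (¼)*(-4) = -1)
d(w) = √(-1 + w) (d(w) = √(w - 1) = √(-1 + w))
t(X) = 1/(8 + X) (t(X) = 1/(X + 8) = 1/(8 + X))
-695 + d(-16)*t(-18) = -695 + √(-1 - 16)/(8 - 18) = -695 + √(-17)/(-10) = -695 + (I*√17)*(-⅒) = -695 - I*√17/10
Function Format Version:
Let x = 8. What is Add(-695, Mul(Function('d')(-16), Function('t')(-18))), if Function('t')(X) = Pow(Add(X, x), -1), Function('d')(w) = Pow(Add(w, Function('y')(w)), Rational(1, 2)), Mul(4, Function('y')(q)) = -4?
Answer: Add(-695, Mul(Rational(-1, 10), I, Pow(17, Rational(1, 2)))) ≈ Add(-695.00, Mul(-0.41231, I))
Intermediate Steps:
Function('y')(q) = -1 (Function('y')(q) = Mul(Rational(1, 4), -4) = -1)
Function('d')(w) = Pow(Add(-1, w), Rational(1, 2)) (Function('d')(w) = Pow(Add(w, -1), Rational(1, 2)) = Pow(Add(-1, w), Rational(1, 2)))
Function('t')(X) = Pow(Add(8, X), -1) (Function('t')(X) = Pow(Add(X, 8), -1) = Pow(Add(8, X), -1))
Add(-695, Mul(Function('d')(-16), Function('t')(-18))) = Add(-695, Mul(Pow(Add(-1, -16), Rational(1, 2)), Pow(Add(8, -18), -1))) = Add(-695, Mul(Pow(-17, Rational(1, 2)), Pow(-10, -1))) = Add(-695, Mul(Mul(I, Pow(17, Rational(1, 2))), Rational(-1, 10))) = Add(-695, Mul(Rational(-1, 10), I, Pow(17, Rational(1, 2))))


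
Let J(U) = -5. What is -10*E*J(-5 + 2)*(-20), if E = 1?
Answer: -1000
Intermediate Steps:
-10*E*J(-5 + 2)*(-20) = -10*(-5)*(-20) = 50*(-20) = -1000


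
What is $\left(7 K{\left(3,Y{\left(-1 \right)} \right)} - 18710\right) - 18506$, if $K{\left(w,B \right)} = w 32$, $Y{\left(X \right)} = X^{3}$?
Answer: $-36544$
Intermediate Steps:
$K{\left(w,B \right)} = 32 w$
$\left(7 K{\left(3,Y{\left(-1 \right)} \right)} - 18710\right) - 18506 = \left(7 \cdot 32 \cdot 3 - 18710\right) - 18506 = \left(7 \cdot 96 - 18710\right) - 18506 = \left(672 - 18710\right) - 18506 = -18038 - 18506 = -36544$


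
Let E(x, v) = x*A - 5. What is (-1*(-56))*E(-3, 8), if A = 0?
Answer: -280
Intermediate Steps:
E(x, v) = -5 (E(x, v) = x*0 - 5 = 0 - 5 = -5)
(-1*(-56))*E(-3, 8) = -1*(-56)*(-5) = 56*(-5) = -280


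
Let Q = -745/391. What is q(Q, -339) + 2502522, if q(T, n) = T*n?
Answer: 978738657/391 ≈ 2.5032e+6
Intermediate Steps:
Q = -745/391 (Q = -745*1/391 = -745/391 ≈ -1.9054)
q(Q, -339) + 2502522 = -745/391*(-339) + 2502522 = 252555/391 + 2502522 = 978738657/391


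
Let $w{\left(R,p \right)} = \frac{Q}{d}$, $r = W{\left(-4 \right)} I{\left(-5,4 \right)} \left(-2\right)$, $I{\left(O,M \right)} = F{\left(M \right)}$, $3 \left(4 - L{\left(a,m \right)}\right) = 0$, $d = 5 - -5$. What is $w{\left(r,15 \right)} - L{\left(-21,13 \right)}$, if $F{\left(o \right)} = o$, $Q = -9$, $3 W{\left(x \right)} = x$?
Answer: $- \frac{49}{10} \approx -4.9$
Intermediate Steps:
$d = 10$ ($d = 5 + 5 = 10$)
$L{\left(a,m \right)} = 4$ ($L{\left(a,m \right)} = 4 - 0 = 4 + 0 = 4$)
$W{\left(x \right)} = \frac{x}{3}$
$I{\left(O,M \right)} = M$
$r = \frac{32}{3}$ ($r = \frac{1}{3} \left(-4\right) 4 \left(-2\right) = \left(- \frac{4}{3}\right) 4 \left(-2\right) = \left(- \frac{16}{3}\right) \left(-2\right) = \frac{32}{3} \approx 10.667$)
$w{\left(R,p \right)} = - \frac{9}{10}$
$w{\left(r,15 \right)} - L{\left(-21,13 \right)} = - \frac{9}{10} - 4 = - \frac{49}{10}$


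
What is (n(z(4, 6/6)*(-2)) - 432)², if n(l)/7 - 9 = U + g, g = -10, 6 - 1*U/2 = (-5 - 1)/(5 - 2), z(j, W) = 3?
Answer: 106929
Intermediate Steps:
U = 16 (U = 12 - 2*(-5 - 1)/(5 - 2) = 12 - (-12)/3 = 12 - 2*(-2) = 12 + 4 = 16)
n(l) = 105 (n(l) = 63 + 7*(16 - 10) = 63 + 7*6 = 63 + 42 = 105)
(n(z(4, 6/6)*(-2)) - 432)² = (105 - 432)² = (-327)² = 106929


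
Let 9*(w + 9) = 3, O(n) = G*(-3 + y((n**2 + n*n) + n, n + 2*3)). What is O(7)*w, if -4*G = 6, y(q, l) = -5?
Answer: -104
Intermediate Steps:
G = -3/2 (G = -1/4*6 = -3/2 ≈ -1.5000)
O(n) = 12 (O(n) = -3*(-3 - 5)/2 = -3/2*(-8) = 12)
w = -26/3 (w = -9 + (1/9)*3 = -9 + 1/3 = -26/3 ≈ -8.6667)
O(7)*w = 12*(-26/3) = -104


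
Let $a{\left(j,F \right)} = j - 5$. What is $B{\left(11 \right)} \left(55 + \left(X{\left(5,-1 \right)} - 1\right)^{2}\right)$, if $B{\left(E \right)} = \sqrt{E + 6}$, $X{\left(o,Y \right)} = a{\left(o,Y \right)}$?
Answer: $56 \sqrt{17} \approx 230.89$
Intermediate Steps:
$a{\left(j,F \right)} = -5 + j$
$X{\left(o,Y \right)} = -5 + o$
$B{\left(E \right)} = \sqrt{6 + E}$
$B{\left(11 \right)} \left(55 + \left(X{\left(5,-1 \right)} - 1\right)^{2}\right) = \sqrt{6 + 11} \left(55 + \left(\left(-5 + 5\right) - 1\right)^{2}\right) = \sqrt{17} \left(55 + \left(0 - 1\right)^{2}\right) = \sqrt{17} \left(55 + \left(-1\right)^{2}\right) = \sqrt{17} \left(55 + 1\right) = \sqrt{17} \cdot 56 = 56 \sqrt{17}$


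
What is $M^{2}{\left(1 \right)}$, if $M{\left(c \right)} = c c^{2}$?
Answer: $1$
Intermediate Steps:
$M{\left(c \right)} = c^{3}$
$M^{2}{\left(1 \right)} = \left(1^{3}\right)^{2} = 1^{2} = 1$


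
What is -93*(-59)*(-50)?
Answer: -274350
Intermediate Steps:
-93*(-59)*(-50) = 5487*(-50) = -274350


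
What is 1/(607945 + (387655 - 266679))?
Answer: 1/728921 ≈ 1.3719e-6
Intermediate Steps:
1/(607945 + (387655 - 266679)) = 1/(607945 + 120976) = 1/728921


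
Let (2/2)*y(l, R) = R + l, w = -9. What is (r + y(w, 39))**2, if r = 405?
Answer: 189225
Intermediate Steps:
y(l, R) = R + l
(r + y(w, 39))**2 = (405 + (39 - 9))**2 = (405 + 30)**2 = 435**2 = 189225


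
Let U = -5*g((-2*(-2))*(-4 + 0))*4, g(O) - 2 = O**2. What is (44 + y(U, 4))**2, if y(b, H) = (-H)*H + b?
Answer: 26337424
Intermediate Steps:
g(O) = 2 + O**2
U = -5160 (U = -5*(2 + ((-2*(-2))*(-4 + 0))**2)*4 = -5*(2 + (4*(-4))**2)*4 = -5*(2 + (-16)**2)*4 = -5*(2 + 256)*4 = -5*258*4 = -1290*4 = -5160)
y(b, H) = b - H**2 (y(b, H) = -H**2 + b = b - H**2)
(44 + y(U, 4))**2 = (44 + (-5160 - 1*4**2))**2 = (44 + (-5160 - 1*16))**2 = (44 + (-5160 - 16))**2 = (44 - 5176)**2 = (-5132)**2 = 26337424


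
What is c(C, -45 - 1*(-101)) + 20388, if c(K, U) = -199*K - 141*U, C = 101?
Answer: -7607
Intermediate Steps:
c(C, -45 - 1*(-101)) + 20388 = (-199*101 - 141*(-45 - 1*(-101))) + 20388 = (-20099 - 141*(-45 + 101)) + 20388 = (-20099 - 141*56) + 20388 = (-20099 - 7896) + 20388 = -27995 + 20388 = -7607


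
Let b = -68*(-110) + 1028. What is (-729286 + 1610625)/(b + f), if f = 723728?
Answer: 881339/732236 ≈ 1.2036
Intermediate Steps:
b = 8508 (b = 7480 + 1028 = 8508)
(-729286 + 1610625)/(b + f) = (-729286 + 1610625)/(8508 + 723728) = 881339/732236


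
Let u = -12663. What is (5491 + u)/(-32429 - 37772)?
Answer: 7172/70201 ≈ 0.10216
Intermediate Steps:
(5491 + u)/(-32429 - 37772) = (5491 - 12663)/(-32429 - 37772) = -7172/(-70201) = -7172*(-1/70201) = 7172/70201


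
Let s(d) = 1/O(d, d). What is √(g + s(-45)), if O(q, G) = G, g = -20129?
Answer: 11*I*√37430/15 ≈ 141.88*I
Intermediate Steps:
s(d) = 1/d
√(g + s(-45)) = √(-20129 + 1/(-45)) = √(-20129 - 1/45) = √(-905806/45) = 11*I*√37430/15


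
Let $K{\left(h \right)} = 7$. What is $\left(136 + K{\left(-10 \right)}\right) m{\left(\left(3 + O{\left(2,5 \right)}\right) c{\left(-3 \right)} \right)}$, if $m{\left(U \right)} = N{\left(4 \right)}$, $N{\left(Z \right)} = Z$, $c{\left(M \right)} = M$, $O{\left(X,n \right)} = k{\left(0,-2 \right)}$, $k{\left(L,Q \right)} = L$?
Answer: $572$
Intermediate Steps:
$O{\left(X,n \right)} = 0$
$m{\left(U \right)} = 4$
$\left(136 + K{\left(-10 \right)}\right) m{\left(\left(3 + O{\left(2,5 \right)}\right) c{\left(-3 \right)} \right)} = \left(136 + 7\right) 4 = 143 \cdot 4 = 572$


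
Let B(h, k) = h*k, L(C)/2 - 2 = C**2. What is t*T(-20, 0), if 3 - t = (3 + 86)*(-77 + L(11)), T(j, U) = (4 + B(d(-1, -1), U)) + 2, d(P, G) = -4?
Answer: -90228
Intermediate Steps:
L(C) = 4 + 2*C**2
T(j, U) = 6 - 4*U (T(j, U) = (4 - 4*U) + 2 = 6 - 4*U)
t = -15038 (t = 3 - (3 + 86)*(-77 + (4 + 2*11**2)) = 3 - 89*(-77 + (4 + 2*121)) = 3 - 89*(-77 + (4 + 242)) = 3 - 89*(-77 + 246) = 3 - 89*169 = 3 - 1*15041 = 3 - 15041 = -15038)
t*T(-20, 0) = -15038*(6 - 4*0) = -15038*(6 + 0) = -15038*6 = -90228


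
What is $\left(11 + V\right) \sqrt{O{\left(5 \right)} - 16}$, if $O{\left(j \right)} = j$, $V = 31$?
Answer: $42 i \sqrt{11} \approx 139.3 i$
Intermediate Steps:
$\left(11 + V\right) \sqrt{O{\left(5 \right)} - 16} = \left(11 + 31\right) \sqrt{5 - 16} = 42 \sqrt{-11} = 42 i \sqrt{11}$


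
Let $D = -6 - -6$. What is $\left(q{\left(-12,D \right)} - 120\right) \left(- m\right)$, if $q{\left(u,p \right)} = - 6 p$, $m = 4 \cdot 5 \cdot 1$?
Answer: $2400$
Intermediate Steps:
$D = 0$ ($D = -6 + 6 = 0$)
$m = 20$ ($m = 20 \cdot 1 = 20$)
$\left(q{\left(-12,D \right)} - 120\right) \left(- m\right) = \left(\left(-6\right) 0 - 120\right) \left(\left(-1\right) 20\right) = \left(0 - 120\right) \left(-20\right) = \left(-120\right) \left(-20\right) = 2400$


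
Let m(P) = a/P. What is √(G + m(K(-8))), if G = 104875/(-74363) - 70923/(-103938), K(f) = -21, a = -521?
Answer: √70492580678188819214358/54103990458 ≈ 4.9073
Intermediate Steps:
G = -1875483567/2576380498 (G = 104875*(-1/74363) - 70923*(-1/103938) = -104875/74363 + 23641/34646 = -1875483567/2576380498 ≈ -0.72795)
m(P) = -521/P
√(G + m(K(-8))) = √(-1875483567/2576380498 - 521/(-21)) = √(-1875483567/2576380498 - 521*(-1/21)) = √(-1875483567/2576380498 + 521/21) = √(1302909084551/54103990458) = √70492580678188819214358/54103990458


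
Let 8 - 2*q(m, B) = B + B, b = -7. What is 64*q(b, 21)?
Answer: -1088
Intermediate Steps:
q(m, B) = 4 - B (q(m, B) = 4 - (B + B)/2 = 4 - B)
64*q(b, 21) = 64*(4 - 1*21) = 64*(4 - 21) = 64*(-17) = -1088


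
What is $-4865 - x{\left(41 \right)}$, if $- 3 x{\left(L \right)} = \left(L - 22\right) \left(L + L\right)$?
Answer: $- \frac{13037}{3} \approx -4345.7$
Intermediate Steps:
$x{\left(L \right)} = - \frac{2 L \left(-22 + L\right)}{3}$ ($x{\left(L \right)} = - \frac{\left(L - 22\right) \left(L + L\right)}{3} = - \frac{\left(-22 + L\right) 2 L}{3} = - \frac{2 L \left(-22 + L\right)}{3}$)
$-4865 - x{\left(41 \right)} = -4865 - \frac{2}{3} \cdot 41 \left(22 - 41\right) = -4865 - \frac{2}{3} \cdot 41 \left(-19\right) = -4865 - - \frac{1558}{3} = -4865 + \frac{1558}{3} = - \frac{13037}{3}$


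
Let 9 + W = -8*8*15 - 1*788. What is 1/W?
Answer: -1/1757 ≈ -0.00056915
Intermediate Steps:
W = -1757 (W = -9 + (-8*8*15 - 1*788) = -9 + (-64*15 - 788) = -9 + (-960 - 788) = -9 - 1748 = -1757)
1/W = 1/(-1757) = -1/1757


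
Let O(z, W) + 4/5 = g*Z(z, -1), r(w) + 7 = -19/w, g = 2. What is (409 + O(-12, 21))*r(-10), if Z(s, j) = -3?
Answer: -102561/50 ≈ -2051.2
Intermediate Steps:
r(w) = -7 - 19/w
O(z, W) = -34/5 (O(z, W) = -4/5 + 2*(-3) = -4/5 - 6 = -34/5)
(409 + O(-12, 21))*r(-10) = (409 - 34/5)*(-7 - 19/(-10)) = 2011*(-7 - 19*(-1/10))/5 = 2011*(-7 + 19/10)/5 = (2011/5)*(-51/10) = -102561/50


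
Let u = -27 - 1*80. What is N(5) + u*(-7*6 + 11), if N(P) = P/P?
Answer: 3318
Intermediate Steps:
N(P) = 1
u = -107 (u = -27 - 80 = -107)
N(5) + u*(-7*6 + 11) = 1 - 107*(-7*6 + 11) = 1 - 107*(-42 + 11) = 1 - 107*(-31) = 1 + 3317 = 3318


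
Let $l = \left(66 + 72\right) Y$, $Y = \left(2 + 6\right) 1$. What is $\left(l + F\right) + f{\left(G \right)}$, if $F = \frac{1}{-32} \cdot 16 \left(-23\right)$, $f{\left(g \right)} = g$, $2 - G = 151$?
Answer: $\frac{1933}{2} \approx 966.5$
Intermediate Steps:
$Y = 8$ ($Y = 8 \cdot 1 = 8$)
$G = -149$ ($G = 2 - 151 = -149$)
$F = \frac{23}{2}$ ($F = \left(- \frac{1}{32}\right) 16 \left(-23\right) = \left(- \frac{1}{2}\right) \left(-23\right) = \frac{23}{2} \approx 11.5$)
$l = 1104$ ($l = \left(66 + 72\right) 8 = 138 \cdot 8 = 1104$)
$\left(l + F\right) + f{\left(G \right)} = \left(1104 + \frac{23}{2}\right) - 149 = \frac{2231}{2} - 149 = \frac{1933}{2}$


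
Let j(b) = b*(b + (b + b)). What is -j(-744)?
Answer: -1660608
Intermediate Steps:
j(b) = 3*b**2 (j(b) = b*(b + 2*b) = b*(3*b) = 3*b**2)
-j(-744) = -3*(-744)**2 = -3*553536 = -1*1660608 = -1660608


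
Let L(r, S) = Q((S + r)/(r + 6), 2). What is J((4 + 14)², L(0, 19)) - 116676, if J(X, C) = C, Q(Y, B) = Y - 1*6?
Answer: -700073/6 ≈ -1.1668e+5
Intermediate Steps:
Q(Y, B) = -6 + Y (Q(Y, B) = Y - 6 = -6 + Y)
L(r, S) = -6 + (S + r)/(6 + r) (L(r, S) = -6 + (S + r)/(r + 6) = -6 + (S + r)/(6 + r))
J((4 + 14)², L(0, 19)) - 116676 = (-36 + 19 - 5*0)/(6 + 0) - 116676 = (-36 + 19 + 0)/6 - 116676 = (⅙)*(-17) - 116676 = -17/6 - 116676 = -700073/6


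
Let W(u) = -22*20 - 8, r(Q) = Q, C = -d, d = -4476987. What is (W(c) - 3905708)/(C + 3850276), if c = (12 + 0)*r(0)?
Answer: -3906156/8327263 ≈ -0.46908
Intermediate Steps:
C = 4476987 (C = -1*(-4476987) = 4476987)
c = 0 (c = (12 + 0)*0 = 12*0 = 0)
W(u) = -448 (W(u) = -440 - 8 = -448)
(W(c) - 3905708)/(C + 3850276) = (-448 - 3905708)/(4476987 + 3850276) = -3906156/8327263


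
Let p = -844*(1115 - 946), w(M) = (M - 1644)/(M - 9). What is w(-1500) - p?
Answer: 71746956/503 ≈ 1.4264e+5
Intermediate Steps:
w(M) = (-1644 + M)/(-9 + M)
p = -142636 (p = -844*169 = -142636)
w(-1500) - p = (-1644 - 1500)/(-9 - 1500) - 1*(-142636) = -3144/(-1509) + 142636 = -1/1509*(-3144) + 142636 = 1048/503 + 142636 = 71746956/503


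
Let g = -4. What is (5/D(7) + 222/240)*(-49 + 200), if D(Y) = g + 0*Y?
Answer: -1963/40 ≈ -49.075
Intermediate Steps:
D(Y) = -4 (D(Y) = -4 + 0*Y = -4 + 0 = -4)
(5/D(7) + 222/240)*(-49 + 200) = (5/(-4) + 222/240)*(-49 + 200) = (5*(-¼) + 222*(1/240))*151 = (-5/4 + 37/40)*151 = -13/40*151 = -1963/40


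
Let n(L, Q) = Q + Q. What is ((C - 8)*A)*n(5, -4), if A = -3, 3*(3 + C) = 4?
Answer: -232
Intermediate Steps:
C = -5/3 (C = -3 + (1/3)*4 = -3 + 4/3 = -5/3 ≈ -1.6667)
n(L, Q) = 2*Q
((C - 8)*A)*n(5, -4) = ((-5/3 - 8)*(-3))*(2*(-4)) = -29/3*(-3)*(-8) = 29*(-8) = -232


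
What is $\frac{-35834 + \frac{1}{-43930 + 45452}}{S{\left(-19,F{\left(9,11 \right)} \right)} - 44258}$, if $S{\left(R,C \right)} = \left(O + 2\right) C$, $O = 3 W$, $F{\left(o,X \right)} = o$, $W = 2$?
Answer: $\frac{54539347}{67251092} \approx 0.81098$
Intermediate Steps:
$O = 6$ ($O = 3 \cdot 2 = 6$)
$S{\left(R,C \right)} = 8 C$ ($S{\left(R,C \right)} = \left(6 + 2\right) C = 8 C$)
$\frac{-35834 + \frac{1}{-43930 + 45452}}{S{\left(-19,F{\left(9,11 \right)} \right)} - 44258} = \frac{-35834 + \frac{1}{-43930 + 45452}}{8 \cdot 9 - 44258} = \frac{-35834 + \frac{1}{1522}}{72 - 44258} = \frac{-35834 + \frac{1}{1522}}{-44186} = \left(- \frac{54539347}{1522}\right) \left(- \frac{1}{44186}\right) = \frac{54539347}{67251092}$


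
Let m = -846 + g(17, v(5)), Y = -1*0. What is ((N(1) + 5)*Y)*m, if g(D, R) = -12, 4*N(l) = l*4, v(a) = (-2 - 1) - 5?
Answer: 0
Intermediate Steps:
v(a) = -8 (v(a) = -3 - 5 = -8)
N(l) = l (N(l) = (l*4)/4 = (4*l)/4 = l)
Y = 0
m = -858 (m = -846 - 12 = -858)
((N(1) + 5)*Y)*m = ((1 + 5)*0)*(-858) = (6*0)*(-858) = 0*(-858) = 0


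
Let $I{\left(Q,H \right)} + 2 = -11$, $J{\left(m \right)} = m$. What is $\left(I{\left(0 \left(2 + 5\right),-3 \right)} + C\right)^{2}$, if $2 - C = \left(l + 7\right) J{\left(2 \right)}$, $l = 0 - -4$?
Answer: $1089$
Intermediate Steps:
$I{\left(Q,H \right)} = -13$ ($I{\left(Q,H \right)} = -2 - 11 = -13$)
$l = 4$ ($l = 0 + 4 = 4$)
$C = -20$ ($C = 2 - \left(4 + 7\right) 2 = 2 - 11 \cdot 2 = 2 - 22 = -20$)
$\left(I{\left(0 \left(2 + 5\right),-3 \right)} + C\right)^{2} = \left(-13 - 20\right)^{2} = \left(-33\right)^{2} = 1089$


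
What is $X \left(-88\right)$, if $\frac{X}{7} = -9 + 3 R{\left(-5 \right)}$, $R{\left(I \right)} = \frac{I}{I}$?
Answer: $3696$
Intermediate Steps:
$R{\left(I \right)} = 1$
$X = -42$ ($X = 7 \left(-9 + 3 \cdot 1\right) = 7 \left(-9 + 3\right) = 7 \left(-6\right) = -42$)
$X \left(-88\right) = \left(-42\right) \left(-88\right) = 3696$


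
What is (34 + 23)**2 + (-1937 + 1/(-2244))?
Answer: 2944127/2244 ≈ 1312.0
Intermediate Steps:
(34 + 23)**2 + (-1937 + 1/(-2244)) = 57**2 + (-1937 - 1/2244) = 3249 - 4346629/2244 = 2944127/2244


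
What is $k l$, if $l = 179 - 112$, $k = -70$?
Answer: $-4690$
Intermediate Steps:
$l = 67$ ($l = 179 - 112 = 67$)
$k l = \left(-70\right) 67 = -4690$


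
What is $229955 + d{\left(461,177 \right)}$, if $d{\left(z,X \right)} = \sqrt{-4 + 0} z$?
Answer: $229955 + 922 i \approx 2.2996 \cdot 10^{5} + 922.0 i$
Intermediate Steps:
$d{\left(z,X \right)} = 2 i z$ ($d{\left(z,X \right)} = \sqrt{-4} z = 2 i z$)
$229955 + d{\left(461,177 \right)} = 229955 + 2 i 461 = 229955 + 922 i$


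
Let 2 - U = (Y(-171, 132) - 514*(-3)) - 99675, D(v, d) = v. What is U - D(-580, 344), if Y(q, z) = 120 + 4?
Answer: 98591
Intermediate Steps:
Y(q, z) = 124
U = 98011 (U = 2 - ((124 - 514*(-3)) - 99675) = 2 - ((124 + 1542) - 99675) = 2 - (1666 - 99675) = 2 - 1*(-98009) = 2 + 98009 = 98011)
U - D(-580, 344) = 98011 - 1*(-580) = 98011 + 580 = 98591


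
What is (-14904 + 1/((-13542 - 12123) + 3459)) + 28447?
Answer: 300735857/22206 ≈ 13543.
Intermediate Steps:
(-14904 + 1/((-13542 - 12123) + 3459)) + 28447 = (-14904 + 1/(-25665 + 3459)) + 28447 = (-14904 + 1/(-22206)) + 28447 = (-14904 - 1/22206) + 28447 = -330958225/22206 + 28447 = 300735857/22206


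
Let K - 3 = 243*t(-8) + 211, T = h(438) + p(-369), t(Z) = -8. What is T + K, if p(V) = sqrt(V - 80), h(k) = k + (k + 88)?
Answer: -766 + I*sqrt(449) ≈ -766.0 + 21.19*I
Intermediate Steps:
h(k) = 88 + 2*k (h(k) = k + (88 + k) = 88 + 2*k)
p(V) = sqrt(-80 + V)
T = 964 + I*sqrt(449) (T = (88 + 2*438) + sqrt(-80 - 369) = (88 + 876) + sqrt(-449) = 964 + I*sqrt(449) ≈ 964.0 + 21.19*I)
K = -1730 (K = 3 + (243*(-8) + 211) = 3 + (-1944 + 211) = 3 - 1733 = -1730)
T + K = (964 + I*sqrt(449)) - 1730 = -766 + I*sqrt(449)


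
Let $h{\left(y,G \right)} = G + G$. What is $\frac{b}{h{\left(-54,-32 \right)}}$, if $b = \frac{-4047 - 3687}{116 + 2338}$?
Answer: $\frac{1289}{26176} \approx 0.049244$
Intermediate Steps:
$b = - \frac{1289}{409}$ ($b = - \frac{7734}{2454} = \left(-7734\right) \frac{1}{2454} = - \frac{1289}{409} \approx -3.1516$)
$h{\left(y,G \right)} = 2 G$
$\frac{b}{h{\left(-54,-32 \right)}} = - \frac{1289}{409 \cdot 2 \left(-32\right)} = - \frac{1289}{409 \left(-64\right)} = \left(- \frac{1289}{409}\right) \left(- \frac{1}{64}\right) = \frac{1289}{26176}$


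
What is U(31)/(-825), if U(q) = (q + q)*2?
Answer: -124/825 ≈ -0.15030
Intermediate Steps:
U(q) = 4*q (U(q) = (2*q)*2 = 4*q)
U(31)/(-825) = (4*31)/(-825) = 124*(-1/825) = -124/825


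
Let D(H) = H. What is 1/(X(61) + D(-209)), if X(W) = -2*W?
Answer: -1/331 ≈ -0.0030211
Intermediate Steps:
1/(X(61) + D(-209)) = 1/(-2*61 - 209) = 1/(-122 - 209) = 1/(-331) = -1/331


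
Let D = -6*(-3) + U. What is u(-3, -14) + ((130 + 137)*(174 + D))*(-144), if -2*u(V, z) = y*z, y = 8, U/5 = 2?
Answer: -7766440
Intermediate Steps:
U = 10 (U = 5*2 = 10)
u(V, z) = -4*z
D = 28 (D = -6*(-3) + 10 = 18 + 10 = 28)
u(-3, -14) + ((130 + 137)*(174 + D))*(-144) = -4*(-14) + ((130 + 137)*(174 + 28))*(-144) = 56 + (267*202)*(-144) = 56 + 53934*(-144) = 56 - 7766496 = -7766440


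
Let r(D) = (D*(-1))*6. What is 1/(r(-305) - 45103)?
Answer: -1/43273 ≈ -2.3109e-5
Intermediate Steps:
r(D) = -6*D (r(D) = -D*6 = -6*D)
1/(r(-305) - 45103) = 1/(-6*(-305) - 45103) = 1/(1830 - 45103) = 1/(-43273) = -1/43273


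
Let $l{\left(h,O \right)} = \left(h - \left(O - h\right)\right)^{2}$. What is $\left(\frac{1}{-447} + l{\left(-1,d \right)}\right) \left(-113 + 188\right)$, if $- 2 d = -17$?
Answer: $\frac{4928075}{596} \approx 8268.6$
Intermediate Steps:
$d = \frac{17}{2}$ ($d = \left(- \frac{1}{2}\right) \left(-17\right) = \frac{17}{2} \approx 8.5$)
$l{\left(h,O \right)} = \left(- O + 2 h\right)^{2}$
$\left(\frac{1}{-447} + l{\left(-1,d \right)}\right) \left(-113 + 188\right) = \left(\frac{1}{-447} + \left(\frac{17}{2} - -2\right)^{2}\right) \left(-113 + 188\right) = \left(- \frac{1}{447} + \left(\frac{17}{2} + 2\right)^{2}\right) 75 = \left(- \frac{1}{447} + \left(\frac{21}{2}\right)^{2}\right) 75 = \left(- \frac{1}{447} + \frac{441}{4}\right) 75 = \frac{197123}{1788} \cdot 75 = \frac{4928075}{596}$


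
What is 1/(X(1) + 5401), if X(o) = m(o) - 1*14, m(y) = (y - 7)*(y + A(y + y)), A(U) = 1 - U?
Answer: 1/5387 ≈ 0.00018563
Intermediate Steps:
m(y) = (1 - y)*(-7 + y) (m(y) = (y - 7)*(y + (1 - (y + y))) = (-7 + y)*(y + (1 - 2*y)) = (-7 + y)*(1 - y) = (1 - y)*(-7 + y))
X(o) = -21 - o**2 + 8*o (X(o) = (-7 - o**2 + 8*o) - 1*14 = (-7 - o**2 + 8*o) - 14 = -21 - o**2 + 8*o)
1/(X(1) + 5401) = 1/((-21 - 1*1**2 + 8*1) + 5401) = 1/((-21 - 1*1 + 8) + 5401) = 1/((-21 - 1 + 8) + 5401) = 1/(-14 + 5401) = 1/5387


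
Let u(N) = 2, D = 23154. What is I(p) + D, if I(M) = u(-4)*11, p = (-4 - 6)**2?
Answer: 23176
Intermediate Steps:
p = 100 (p = (-10)**2 = 100)
I(M) = 22 (I(M) = 2*11 = 22)
I(p) + D = 22 + 23154 = 23176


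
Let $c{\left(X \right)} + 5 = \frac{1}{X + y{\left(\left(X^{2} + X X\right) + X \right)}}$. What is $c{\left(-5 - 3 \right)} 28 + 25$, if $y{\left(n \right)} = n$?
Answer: $- \frac{459}{4} \approx -114.75$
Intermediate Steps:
$c{\left(X \right)} = -5 + \frac{1}{2 X + 2 X^{2}}$ ($c{\left(X \right)} = -5 + \frac{1}{X + \left(\left(X^{2} + X X\right) + X\right)} = -5 + \frac{1}{X + \left(\left(X^{2} + X^{2}\right) + X\right)} = -5 + \frac{1}{X + \left(2 X^{2} + X\right)} = -5 + \frac{1}{X + \left(X + 2 X^{2}\right)} = -5 + \frac{1}{2 X + 2 X^{2}}$)
$c{\left(-5 - 3 \right)} 28 + 25 = \frac{1 - 10 \left(-5 - 3\right) - 10 \left(-5 - 3\right)^{2}}{2 \left(-5 - 3\right) \left(1 - 8\right)} 28 + 25 = \frac{1 - -80 - 10 \left(-8\right)^{2}}{2 \left(-8\right) \left(1 - 8\right)} 28 + 25 = \frac{1}{2} \left(- \frac{1}{8}\right) \frac{1}{-7} \left(1 + 80 - 640\right) 28 + 25 = \frac{1}{2} \left(- \frac{1}{8}\right) \left(- \frac{1}{7}\right) \left(1 + 80 - 640\right) 28 + 25 = \frac{1}{2} \left(- \frac{1}{8}\right) \left(- \frac{1}{7}\right) \left(-559\right) 28 + 25 = \left(- \frac{559}{112}\right) 28 + 25 = - \frac{559}{4} + 25 = - \frac{459}{4}$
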